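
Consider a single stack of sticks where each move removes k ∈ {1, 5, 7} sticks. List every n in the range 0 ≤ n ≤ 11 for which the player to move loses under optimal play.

Build the Grundy sequence with g(k) = mex{g(k−s) : s ∈ {1, 5, 7}, s ≤ k}:
g(0) = mex{} = 0
g(1) = mex{0} = 1
g(2) = mex{1} = 0
g(3) = mex{0} = 1
g(4) = mex{1} = 0
g(5) = mex{0} = 1
g(6) = mex{1} = 0
g(7) = mex{0} = 1
g(8) = mex{1} = 0
g(9) = mex{0} = 1
g(10) = mex{1} = 0
g(11) = mex{0} = 1
The P-positions (g = 0) in 0..11 are 0, 2, 4, 6, 8, 10.

0, 2, 4, 6, 8, 10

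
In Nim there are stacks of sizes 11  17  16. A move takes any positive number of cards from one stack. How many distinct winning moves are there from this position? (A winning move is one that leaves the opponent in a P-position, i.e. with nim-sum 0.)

In binary:
  01011  (11)
  10001  (17)
  10000  (16)
  -----
  01010  (10)
The overall nim-sum is X = 10. A stack of size p has a winning move iff p XOR X < p (reduce it to p XOR X).
  11: 11 XOR 10 = 1 < 11 — winning move (to 1).
  17: 17 XOR 10 = 27 ≥ 17 — no move.
  16: 16 XOR 10 = 26 ≥ 16 — no move.
That gives 1 winning move.

1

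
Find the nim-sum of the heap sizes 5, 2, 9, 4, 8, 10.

8

Compute the nim-sum pairwise:
5 XOR 2 = 7
7 XOR 9 = 14
14 XOR 4 = 10
10 XOR 8 = 2
2 XOR 10 = 8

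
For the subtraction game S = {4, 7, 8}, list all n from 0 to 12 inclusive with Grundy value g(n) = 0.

0, 1, 2, 3, 12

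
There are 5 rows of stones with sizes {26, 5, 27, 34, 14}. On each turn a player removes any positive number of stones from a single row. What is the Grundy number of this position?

In binary:
  011010  (26)
  000101  (5)
  011011  (27)
  100010  (34)
  001110  (14)
  ------
  101000  (40)

40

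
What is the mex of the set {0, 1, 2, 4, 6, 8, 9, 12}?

3

The values 0, 1, 2 are all present; 3 is the first non-negative integer missing from the set.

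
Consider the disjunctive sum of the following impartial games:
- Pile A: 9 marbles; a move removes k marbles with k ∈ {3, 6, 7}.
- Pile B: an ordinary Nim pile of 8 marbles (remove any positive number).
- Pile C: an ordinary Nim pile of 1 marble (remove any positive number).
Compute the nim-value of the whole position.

10

Grundy values for pile A (subtraction set {3, 6, 7}):
g(0) = mex{} = 0
g(1) = mex{} = 0
g(2) = mex{} = 0
g(3) = mex{0} = 1
g(4) = mex{0} = 1
g(5) = mex{0} = 1
g(6) = mex{0,1} = 2
g(7) = mex{0,1} = 2
g(8) = mex{0,1} = 2
g(9) = mex{0,1,2} = 3
So g(9) = 3.
Pile B is a plain Nim pile of size 8, so its Grundy value is 8.
Pile C is a plain Nim pile of size 1, so its Grundy value is 1.
The value of a disjunctive sum is the nim-sum of the parts.
Combined value = 3 ⊕ 8 ⊕ 1 = 10.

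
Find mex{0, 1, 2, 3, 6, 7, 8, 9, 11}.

4

The values 0, 1, 2, 3 are all present; 4 is the first non-negative integer missing from the set.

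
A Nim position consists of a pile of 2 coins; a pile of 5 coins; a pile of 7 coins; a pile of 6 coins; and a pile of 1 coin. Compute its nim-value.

7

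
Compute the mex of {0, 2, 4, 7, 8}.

0 is in the set but 1 is not, so the mex is 1.

1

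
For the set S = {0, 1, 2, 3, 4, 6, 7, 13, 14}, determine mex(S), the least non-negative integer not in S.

The values 0, 1, 2, 3, 4 are all present; 5 is the first non-negative integer missing from the set.

5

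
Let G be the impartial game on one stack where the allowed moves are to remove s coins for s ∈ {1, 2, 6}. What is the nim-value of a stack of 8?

Compute g(0), g(1), … for moves {1, 2, 6}:
g(0) = mex{} = 0
g(1) = mex{0} = 1
g(2) = mex{0,1} = 2
g(3) = mex{1,2} = 0
g(4) = mex{0,2} = 1
g(5) = mex{0,1} = 2
g(6) = mex{0,1,2} = 3
g(7) = mex{1,2,3} = 0
g(8) = mex{0,2,3} = 1
So g(8) = 1.

1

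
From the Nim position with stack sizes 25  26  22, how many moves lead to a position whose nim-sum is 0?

Nim-sum: 25 ^ 26 ^ 22 = 21.
The overall nim-sum is X = 21. A stack of size p has a winning move iff p XOR X < p (reduce it to p XOR X).
  25: 25 XOR 21 = 12 < 25 — winning move (to 12).
  26: 26 XOR 21 = 15 < 26 — winning move (to 15).
  22: 22 XOR 21 = 3 < 22 — winning move (to 3).
That gives 3 winning moves.

3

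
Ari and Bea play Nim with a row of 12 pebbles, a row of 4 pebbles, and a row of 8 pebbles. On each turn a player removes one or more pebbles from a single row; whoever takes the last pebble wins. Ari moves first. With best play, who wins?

Nim-sum: 12 ⊕ 4 ⊕ 8 = 0.
The nim-sum is 0, so this is a P-position: the player to move is in a losing position under optimal play; Ari is about to move from it and so loses — Bea wins.

Bea wins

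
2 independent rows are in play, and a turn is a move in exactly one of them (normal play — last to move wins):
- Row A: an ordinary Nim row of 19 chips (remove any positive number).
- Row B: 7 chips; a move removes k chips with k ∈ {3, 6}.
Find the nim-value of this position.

Row A is a plain Nim row of size 19, so its Grundy value is 19.
Build the Grundy sequence for row B with g(k) = mex{g(k−s) : s ∈ {3, 6}, s ≤ k}:
k:     0  1  2  3  4  5  6  7
g(k):  0  0  0  1  1  1  2  2
So g(7) = 2.
The value of a disjunctive sum is the nim-sum of the parts.
Combined value = 19 XOR 2 = 17.

17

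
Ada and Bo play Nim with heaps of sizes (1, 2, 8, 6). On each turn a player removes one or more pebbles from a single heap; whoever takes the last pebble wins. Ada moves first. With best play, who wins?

Bitwise XOR of the heap sizes:
  0001  (1)
  0010  (2)
  1000  (8)
  0110  (6)
  ----
  1101  (13)
The nim-sum is 13 ≠ 0, so this is an N-position: the player to move can win; Ada has a winning move.

Ada wins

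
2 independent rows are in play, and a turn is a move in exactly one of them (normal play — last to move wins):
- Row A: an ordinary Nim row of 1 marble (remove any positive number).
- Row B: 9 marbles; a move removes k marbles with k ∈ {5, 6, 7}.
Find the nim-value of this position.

0

Row A is a plain Nim row of size 1, so its Grundy value is 1.
For row B, compute g(0), g(1), … with moves {5, 6, 7}:
k:     0  1  2  3  4  5  6  7  8  9
g(k):  0  0  0  0  0  1  1  1  1  1
So g(9) = 1.
By the Sprague-Grundy theorem, the Grundy value of a sum of independent games is the XOR of the component values.
Combined value = 1 ⊕ 1 = 0.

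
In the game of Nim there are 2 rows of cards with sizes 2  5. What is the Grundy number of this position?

7

Compute the nim-sum pairwise:
2 XOR 5 = 7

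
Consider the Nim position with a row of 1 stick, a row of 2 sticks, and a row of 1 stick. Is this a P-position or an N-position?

In binary:
  01  (1)
  10  (2)
  01  (1)
  --
  10  (2)
The nim-sum is 2 ≠ 0, so this is an N-position: the player to move can win.

N-position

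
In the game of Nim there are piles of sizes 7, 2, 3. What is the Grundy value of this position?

Nim-sum: 7 XOR 2 XOR 3 = 6.

6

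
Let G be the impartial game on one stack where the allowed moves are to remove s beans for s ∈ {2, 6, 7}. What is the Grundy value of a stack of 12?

Compute g(0), g(1), … for moves {2, 6, 7}:
k:     0  1  2  3  4  5  6  7  8  9 10 11 12
g(k):  0  0  1  1  0  0  1  1  2  0  3  1  2
So g(12) = 2.

2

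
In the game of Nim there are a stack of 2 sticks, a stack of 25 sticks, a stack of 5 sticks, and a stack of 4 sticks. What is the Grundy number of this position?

26

In binary:
  00010  (2)
  11001  (25)
  00101  (5)
  00100  (4)
  -----
  11010  (26)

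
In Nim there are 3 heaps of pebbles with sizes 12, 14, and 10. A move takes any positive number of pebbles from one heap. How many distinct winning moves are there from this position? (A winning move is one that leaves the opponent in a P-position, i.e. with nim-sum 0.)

Nim-sum: 12 XOR 14 XOR 10 = 8.
The overall nim-sum is X = 8. A heap of size p has a winning move iff p XOR X < p (reduce it to p XOR X).
  12: 12 XOR 8 = 4 < 12 — winning move (to 4).
  14: 14 XOR 8 = 6 < 14 — winning move (to 6).
  10: 10 XOR 8 = 2 < 10 — winning move (to 2).
That gives 3 winning moves.

3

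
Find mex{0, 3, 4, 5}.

0 is in the set but 1 is not, so the mex is 1.

1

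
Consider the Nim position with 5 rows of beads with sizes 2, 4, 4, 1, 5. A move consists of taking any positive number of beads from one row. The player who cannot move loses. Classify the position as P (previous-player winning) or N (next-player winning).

N-position

Compute the nim-sum pairwise:
2 ^ 4 = 6
6 ^ 4 = 2
2 ^ 1 = 3
3 ^ 5 = 6
The nim-sum is 6 ≠ 0, so this is an N-position: the player to move can win.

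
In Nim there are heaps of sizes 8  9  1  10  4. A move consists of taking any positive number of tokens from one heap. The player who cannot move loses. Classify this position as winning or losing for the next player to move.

Winning position

Compute the nim-sum pairwise:
8 ⊕ 9 = 1
1 ⊕ 1 = 0
0 ⊕ 10 = 10
10 ⊕ 4 = 14
The nim-sum is 14 ≠ 0, so this is an N-position: the player to move can win.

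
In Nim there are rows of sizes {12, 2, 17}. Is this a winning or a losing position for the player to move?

Compute the nim-sum pairwise:
12 XOR 2 = 14
14 XOR 17 = 31
The nim-sum is 31 ≠ 0, so this is an N-position: the player to move can win.

Winning position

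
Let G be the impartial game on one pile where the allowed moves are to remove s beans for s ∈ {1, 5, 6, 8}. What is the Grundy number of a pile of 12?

1

Compute g(0), g(1), … for moves {1, 5, 6, 8}:
k:     0  1  2  3  4  5  6  7  8  9 10 11 12
g(k):  0  1  0  1  0  1  2  3  2  3  2  0  1
So g(12) = 1.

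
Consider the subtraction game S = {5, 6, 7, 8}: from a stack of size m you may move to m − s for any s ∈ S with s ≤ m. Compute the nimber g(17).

0

Grundy values for subtraction set {5, 6, 7, 8}:
k:     0  1  2  3  4  5  6  7  8  9 10 11 12 13 14 15 16 17
g(k):  0  0  0  0  0  1  1  1  1  1  2  2  2  0  0  0  0  0
So g(17) = 0.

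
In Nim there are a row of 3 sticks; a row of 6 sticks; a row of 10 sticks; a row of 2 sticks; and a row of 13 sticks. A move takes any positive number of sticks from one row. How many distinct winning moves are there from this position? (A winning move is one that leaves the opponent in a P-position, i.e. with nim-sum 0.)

0

Compute the nim-sum pairwise:
3 ^ 6 = 5
5 ^ 10 = 15
15 ^ 2 = 13
13 ^ 13 = 0
The nim-sum is already 0, so every move leaves a nonzero nim-sum — there are no winning moves.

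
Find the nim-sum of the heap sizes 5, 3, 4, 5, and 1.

Write each in binary and XOR column by column:
  101  (5)
  011  (3)
  100  (4)
  101  (5)
  001  (1)
  ---
  110  (6)

6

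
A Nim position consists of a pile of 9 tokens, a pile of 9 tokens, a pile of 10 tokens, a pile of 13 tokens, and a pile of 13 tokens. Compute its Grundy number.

Compute the nim-sum pairwise:
9 ⊕ 9 = 0
0 ⊕ 10 = 10
10 ⊕ 13 = 7
7 ⊕ 13 = 10

10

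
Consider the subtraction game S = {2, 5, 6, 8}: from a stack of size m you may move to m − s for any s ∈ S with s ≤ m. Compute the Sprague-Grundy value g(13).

1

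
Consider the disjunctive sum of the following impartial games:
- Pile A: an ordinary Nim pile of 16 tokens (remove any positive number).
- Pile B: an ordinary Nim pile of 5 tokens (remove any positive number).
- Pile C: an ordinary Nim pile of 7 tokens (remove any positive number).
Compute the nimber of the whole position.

Pile A is a plain Nim pile of size 16, so its Grundy value is 16.
Pile B is a plain Nim pile of size 5, so its Grundy value is 5.
Pile C is a plain Nim pile of size 7, so its Grundy value is 7.
The value of a disjunctive sum is the nim-sum of the parts.
Combined value = 16 XOR 5 XOR 7 = 18.

18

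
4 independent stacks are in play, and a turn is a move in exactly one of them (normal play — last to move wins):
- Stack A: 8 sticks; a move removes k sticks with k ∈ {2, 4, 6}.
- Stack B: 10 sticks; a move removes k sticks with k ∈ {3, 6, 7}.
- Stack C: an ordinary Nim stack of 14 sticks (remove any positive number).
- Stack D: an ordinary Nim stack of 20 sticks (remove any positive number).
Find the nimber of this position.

26

Grundy values for stack A (subtraction set {2, 4, 6}):
g(0) = mex{} = 0
g(1) = mex{} = 0
g(2) = mex{0} = 1
g(3) = mex{0} = 1
g(4) = mex{0,1} = 2
g(5) = mex{0,1} = 2
g(6) = mex{0,1,2} = 3
g(7) = mex{0,1,2} = 3
g(8) = mex{1,2,3} = 0
So g(8) = 0.
For stack B, compute g(0), g(1), … with moves {3, 6, 7}:
k:     0  1  2  3  4  5  6  7  8  9 10
g(k):  0  0  0  1  1  1  2  2  2  3  0
So g(10) = 0.
Stack C is a plain Nim stack of size 14, so its Grundy value is 14.
Stack D is a plain Nim stack of size 20, so its Grundy value is 20.
By the Sprague-Grundy theorem, the Grundy value of a sum of independent games is the XOR of the component values.
Combined value = 0 XOR 0 XOR 14 XOR 20 = 26.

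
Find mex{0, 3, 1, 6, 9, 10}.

2

The values 0, 1 are all present; 2 is the first non-negative integer missing from the set.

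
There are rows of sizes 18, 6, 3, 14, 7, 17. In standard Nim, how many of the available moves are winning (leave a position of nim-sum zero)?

1

Nim-sum: 18 ⊕ 6 ⊕ 3 ⊕ 14 ⊕ 7 ⊕ 17 = 15.
The overall nim-sum is X = 15. A row of size p has a winning move iff p XOR X < p (reduce it to p XOR X).
  18: 18 XOR 15 = 29 ≥ 18 — no move.
  6: 6 XOR 15 = 9 ≥ 6 — no move.
  3: 3 XOR 15 = 12 ≥ 3 — no move.
  14: 14 XOR 15 = 1 < 14 — winning move (to 1).
  7: 7 XOR 15 = 8 ≥ 7 — no move.
  17: 17 XOR 15 = 30 ≥ 17 — no move.
That gives 1 winning move.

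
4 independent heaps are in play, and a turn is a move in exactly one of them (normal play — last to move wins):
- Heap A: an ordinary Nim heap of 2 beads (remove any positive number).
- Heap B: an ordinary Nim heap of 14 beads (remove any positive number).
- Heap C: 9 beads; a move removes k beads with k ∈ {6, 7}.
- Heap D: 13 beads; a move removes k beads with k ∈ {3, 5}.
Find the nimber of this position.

Heap A is a plain Nim heap of size 2, so its Grundy value is 2.
Heap B is a plain Nim heap of size 14, so its Grundy value is 14.
Grundy values for heap C (subtraction set {6, 7}):
g(0) = mex{} = 0
g(1) = mex{} = 0
g(2) = mex{} = 0
g(3) = mex{} = 0
g(4) = mex{} = 0
g(5) = mex{} = 0
g(6) = mex{0} = 1
g(7) = mex{0} = 1
g(8) = mex{0} = 1
g(9) = mex{0} = 1
So g(9) = 1.
Build the Grundy sequence for heap D with g(k) = mex{g(k−s) : s ∈ {3, 5}, s ≤ k}:
k:     0  1  2  3  4  5  6  7  8  9 10 11 12 13
g(k):  0  0  0  1  1  1  2  2  0  0  0  1  1  1
So g(13) = 1.
By the Sprague-Grundy theorem, the Grundy value of a sum of independent games is the XOR of the component values.
Combined value = 2 XOR 14 XOR 1 XOR 1 = 12.

12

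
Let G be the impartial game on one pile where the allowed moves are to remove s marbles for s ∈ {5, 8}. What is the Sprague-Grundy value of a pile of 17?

0

Grundy values for subtraction set {5, 8}:
k:     0  1  2  3  4  5  6  7  8  9 10 11 12 13 14 15 16 17
g(k):  0  0  0  0  0  1  1  1  1  1  2  2  2  0  0  0  0  0
So g(17) = 0.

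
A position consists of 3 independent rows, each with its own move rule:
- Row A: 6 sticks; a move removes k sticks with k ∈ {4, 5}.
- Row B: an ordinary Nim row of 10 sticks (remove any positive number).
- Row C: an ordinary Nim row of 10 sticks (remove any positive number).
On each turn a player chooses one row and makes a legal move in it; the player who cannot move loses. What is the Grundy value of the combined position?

For row A, compute g(0), g(1), … with moves {4, 5}:
k:     0  1  2  3  4  5  6
g(k):  0  0  0  0  1  1  1
So g(6) = 1.
Row B is a plain Nim row of size 10, so its Grundy value is 10.
Row C is a plain Nim row of size 10, so its Grundy value is 10.
By the Sprague-Grundy theorem, the Grundy value of a sum of independent games is the XOR of the component values.
Combined value = 1 XOR 10 XOR 10 = 1.

1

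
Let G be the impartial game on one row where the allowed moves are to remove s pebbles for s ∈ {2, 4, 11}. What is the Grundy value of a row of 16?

1

Build the Grundy sequence with g(k) = mex{g(k−s) : s ∈ {2, 4, 11}, s ≤ k}:
k:     0  1  2  3  4  5  6  7  8  9 10 11 12 13 14 15 16
g(k):  0  0  1  1  2  2  0  0  1  1  2  2  3  0  0  1  1
So g(16) = 1.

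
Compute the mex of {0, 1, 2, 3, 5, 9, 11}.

4

The values 0, 1, 2, 3 are all present; 4 is the first non-negative integer missing from the set.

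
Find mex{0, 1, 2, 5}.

3

The values 0, 1, 2 are all present; 3 is the first non-negative integer missing from the set.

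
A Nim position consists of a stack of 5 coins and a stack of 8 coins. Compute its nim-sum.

Nim-sum: 5 ⊕ 8 = 13.

13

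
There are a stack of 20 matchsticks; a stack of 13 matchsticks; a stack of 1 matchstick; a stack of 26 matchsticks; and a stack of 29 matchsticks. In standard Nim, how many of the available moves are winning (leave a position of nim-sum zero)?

3

Bitwise XOR of the heap sizes:
  10100  (20)
  01101  (13)
  00001  (1)
  11010  (26)
  11101  (29)
  -----
  11111  (31)
The overall nim-sum is X = 31. A stack of size p has a winning move iff p XOR X < p (reduce it to p XOR X).
  20: 20 XOR 31 = 11 < 20 — winning move (to 11).
  13: 13 XOR 31 = 18 ≥ 13 — no move.
  1: 1 XOR 31 = 30 ≥ 1 — no move.
  26: 26 XOR 31 = 5 < 26 — winning move (to 5).
  29: 29 XOR 31 = 2 < 29 — winning move (to 2).
That gives 3 winning moves.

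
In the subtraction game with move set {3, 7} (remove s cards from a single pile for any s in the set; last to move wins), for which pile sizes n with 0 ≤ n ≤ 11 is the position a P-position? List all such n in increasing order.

0, 1, 2, 6, 10, 11

Compute g(0), g(1), … for moves {3, 7}:
k:     0  1  2  3  4  5  6  7  8  9 10 11
g(k):  0  0  0  1  1  1  0  2  2  1  0  0
The P-positions (g = 0) in 0..11 are 0, 1, 2, 6, 10, 11.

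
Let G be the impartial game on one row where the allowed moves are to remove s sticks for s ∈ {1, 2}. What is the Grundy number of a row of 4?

Compute g(0), g(1), … for moves {1, 2}:
g(0) = mex{} = 0
g(1) = mex{0} = 1
g(2) = mex{0,1} = 2
g(3) = mex{1,2} = 0
g(4) = mex{0,2} = 1
So g(4) = 1.

1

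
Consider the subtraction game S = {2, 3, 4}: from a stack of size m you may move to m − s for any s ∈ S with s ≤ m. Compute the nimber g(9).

1

Grundy values for subtraction set {2, 3, 4}:
k:     0  1  2  3  4  5  6  7  8  9
g(k):  0  0  1  1  2  2  0  0  1  1
So g(9) = 1.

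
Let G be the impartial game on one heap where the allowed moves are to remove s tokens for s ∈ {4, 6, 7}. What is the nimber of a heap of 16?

1

Grundy values for subtraction set {4, 6, 7}:
k:     0  1  2  3  4  5  6  7  8  9 10 11 12 13 14 15 16
g(k):  0  0  0  0  1  1  1  1  2  2  2  0  0  0  0  1  1
So g(16) = 1.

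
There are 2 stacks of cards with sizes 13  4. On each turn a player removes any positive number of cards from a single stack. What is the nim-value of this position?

9

Nim-sum: 13 ^ 4 = 9.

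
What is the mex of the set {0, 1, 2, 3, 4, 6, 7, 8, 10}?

The values 0, 1, 2, 3, 4 are all present; 5 is the first non-negative integer missing from the set.

5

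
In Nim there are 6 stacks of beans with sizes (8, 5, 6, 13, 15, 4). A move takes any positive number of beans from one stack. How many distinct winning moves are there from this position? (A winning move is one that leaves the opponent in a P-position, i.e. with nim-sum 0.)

3

Compute the nim-sum pairwise:
8 ^ 5 = 13
13 ^ 6 = 11
11 ^ 13 = 6
6 ^ 15 = 9
9 ^ 4 = 13
The overall nim-sum is X = 13. A stack of size p has a winning move iff p XOR X < p (reduce it to p XOR X).
  8: 8 XOR 13 = 5 < 8 — winning move (to 5).
  5: 5 XOR 13 = 8 ≥ 5 — no move.
  6: 6 XOR 13 = 11 ≥ 6 — no move.
  13: 13 XOR 13 = 0 < 13 — winning move (to 0).
  15: 15 XOR 13 = 2 < 15 — winning move (to 2).
  4: 4 XOR 13 = 9 ≥ 4 — no move.
That gives 3 winning moves.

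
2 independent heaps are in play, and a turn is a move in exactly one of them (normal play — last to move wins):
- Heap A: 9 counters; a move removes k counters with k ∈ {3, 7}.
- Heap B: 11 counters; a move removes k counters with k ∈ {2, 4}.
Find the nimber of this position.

Grundy values for heap A (subtraction set {3, 7}):
g(0) = mex{} = 0
g(1) = mex{} = 0
g(2) = mex{} = 0
g(3) = mex{0} = 1
g(4) = mex{0} = 1
g(5) = mex{0} = 1
g(6) = mex{1} = 0
g(7) = mex{0,1} = 2
g(8) = mex{0,1} = 2
g(9) = mex{0} = 1
So g(9) = 1.
Build the Grundy sequence for heap B with g(k) = mex{g(k−s) : s ∈ {2, 4}, s ≤ k}:
g(0) = mex{} = 0
g(1) = mex{} = 0
g(2) = mex{0} = 1
g(3) = mex{0} = 1
g(4) = mex{0,1} = 2
g(5) = mex{0,1} = 2
g(6) = mex{1,2} = 0
g(7) = mex{1,2} = 0
g(8) = mex{0,2} = 1
g(9) = mex{0,2} = 1
g(10) = mex{0,1} = 2
g(11) = mex{0,1} = 2
So g(11) = 2.
By the Sprague-Grundy theorem, the Grundy value of a sum of independent games is the XOR of the component values.
Combined value = 1 XOR 2 = 3.

3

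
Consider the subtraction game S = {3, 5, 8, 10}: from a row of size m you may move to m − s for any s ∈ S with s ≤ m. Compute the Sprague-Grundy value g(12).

Grundy values for subtraction set {3, 5, 8, 10}:
k:     0  1  2  3  4  5  6  7  8  9 10 11 12
g(k):  0  0  0  1  1  1  2  2  2  3  3  3  4
So g(12) = 4.

4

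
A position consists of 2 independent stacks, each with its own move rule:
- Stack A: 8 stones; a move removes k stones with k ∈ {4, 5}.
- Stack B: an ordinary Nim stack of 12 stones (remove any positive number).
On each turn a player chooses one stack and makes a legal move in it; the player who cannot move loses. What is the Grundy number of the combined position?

Build the Grundy sequence for stack A with g(k) = mex{g(k−s) : s ∈ {4, 5}, s ≤ k}:
k:     0  1  2  3  4  5  6  7  8
g(k):  0  0  0  0  1  1  1  1  2
So g(8) = 2.
Stack B is a plain Nim stack of size 12, so its Grundy value is 12.
By the Sprague-Grundy theorem, the Grundy value of a sum of independent games is the XOR of the component values.
Combined value = 2 XOR 12 = 14.

14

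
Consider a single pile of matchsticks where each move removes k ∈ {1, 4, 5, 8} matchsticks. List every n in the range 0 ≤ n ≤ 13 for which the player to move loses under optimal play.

0, 2, 9, 11

Grundy values for subtraction set {1, 4, 5, 8}:
k:     0  1  2  3  4  5  6  7  8  9 10 11 12 13
g(k):  0  1  0  1  2  3  2  3  4  0  1  0  1  2
The P-positions (g = 0) in 0..13 are 0, 2, 9, 11.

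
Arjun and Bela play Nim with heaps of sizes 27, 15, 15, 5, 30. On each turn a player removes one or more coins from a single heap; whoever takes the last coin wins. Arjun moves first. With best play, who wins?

Bela wins

Compute the nim-sum pairwise:
27 XOR 15 = 20
20 XOR 15 = 27
27 XOR 5 = 30
30 XOR 30 = 0
The nim-sum is 0, so this is a P-position: the player to move is in a losing position under optimal play; Arjun is about to move from it and so loses — Bela wins.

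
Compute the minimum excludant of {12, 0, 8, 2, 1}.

3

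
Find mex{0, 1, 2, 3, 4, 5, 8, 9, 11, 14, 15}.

The values 0, 1, 2, 3, 4, 5 are all present; 6 is the first non-negative integer missing from the set.

6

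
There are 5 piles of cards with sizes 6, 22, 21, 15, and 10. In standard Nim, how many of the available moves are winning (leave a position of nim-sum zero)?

0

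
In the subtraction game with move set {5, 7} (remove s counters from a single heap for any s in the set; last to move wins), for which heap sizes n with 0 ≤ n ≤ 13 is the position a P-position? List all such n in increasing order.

Build the Grundy sequence with g(k) = mex{g(k−s) : s ∈ {5, 7}, s ≤ k}:
k:     0  1  2  3  4  5  6  7  8  9 10 11 12 13
g(k):  0  0  0  0  0  1  1  1  1  1  2  2  0  0
The P-positions (g = 0) in 0..13 are 0, 1, 2, 3, 4, 12, 13.

0, 1, 2, 3, 4, 12, 13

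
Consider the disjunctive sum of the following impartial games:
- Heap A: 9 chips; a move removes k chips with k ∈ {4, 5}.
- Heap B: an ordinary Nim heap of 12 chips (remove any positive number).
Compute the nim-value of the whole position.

Grundy values for heap A (subtraction set {4, 5}):
k:     0  1  2  3  4  5  6  7  8  9
g(k):  0  0  0  0  1  1  1  1  2  0
So g(9) = 0.
Heap B is a plain Nim heap of size 12, so its Grundy value is 12.
By the Sprague-Grundy theorem, the Grundy value of a sum of independent games is the XOR of the component values.
Combined value = 0 ⊕ 12 = 12.

12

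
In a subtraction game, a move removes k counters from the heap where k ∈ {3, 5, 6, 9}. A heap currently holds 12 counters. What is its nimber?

Compute g(0), g(1), … for moves {3, 5, 6, 9}:
g(0) = mex{} = 0
g(1) = mex{} = 0
g(2) = mex{} = 0
g(3) = mex{0} = 1
g(4) = mex{0} = 1
g(5) = mex{0} = 1
g(6) = mex{0,1} = 2
g(7) = mex{0,1} = 2
g(8) = mex{0,1} = 2
g(9) = mex{0,1,2} = 3
g(10) = mex{0,1,2} = 3
g(11) = mex{0,1,2} = 3
g(12) = mex{1,2,3} = 0
So g(12) = 0.

0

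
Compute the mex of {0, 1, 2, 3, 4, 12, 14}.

5

The values 0, 1, 2, 3, 4 are all present; 5 is the first non-negative integer missing from the set.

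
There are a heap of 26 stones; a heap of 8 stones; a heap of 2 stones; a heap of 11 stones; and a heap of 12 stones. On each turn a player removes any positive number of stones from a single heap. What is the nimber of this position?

23

Nim-sum: 26 ^ 8 ^ 2 ^ 11 ^ 12 = 23.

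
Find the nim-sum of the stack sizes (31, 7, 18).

Compute the nim-sum pairwise:
31 ^ 7 = 24
24 ^ 18 = 10

10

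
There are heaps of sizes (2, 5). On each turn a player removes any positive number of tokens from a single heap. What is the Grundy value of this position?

Nim-sum: 2 ⊕ 5 = 7.

7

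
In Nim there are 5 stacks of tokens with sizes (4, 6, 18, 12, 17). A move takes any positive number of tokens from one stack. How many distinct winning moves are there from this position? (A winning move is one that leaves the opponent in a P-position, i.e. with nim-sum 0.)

1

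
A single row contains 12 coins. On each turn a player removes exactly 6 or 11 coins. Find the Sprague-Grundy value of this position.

2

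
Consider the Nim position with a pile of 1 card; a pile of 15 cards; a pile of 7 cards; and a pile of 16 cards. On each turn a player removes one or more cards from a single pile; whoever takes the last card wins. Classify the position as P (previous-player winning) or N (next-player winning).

N-position

Bitwise XOR of the heap sizes:
  00001  (1)
  01111  (15)
  00111  (7)
  10000  (16)
  -----
  11001  (25)
The nim-sum is 25 ≠ 0, so this is an N-position: the player to move can win.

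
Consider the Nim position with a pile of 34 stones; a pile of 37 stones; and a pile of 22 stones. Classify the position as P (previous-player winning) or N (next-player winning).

N-position

Compute the nim-sum pairwise:
34 ^ 37 = 7
7 ^ 22 = 17
The nim-sum is 17 ≠ 0, so this is an N-position: the player to move can win.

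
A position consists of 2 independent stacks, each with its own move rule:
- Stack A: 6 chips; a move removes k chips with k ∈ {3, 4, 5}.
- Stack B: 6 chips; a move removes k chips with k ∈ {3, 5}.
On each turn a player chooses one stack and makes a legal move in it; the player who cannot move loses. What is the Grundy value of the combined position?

For stack A, compute g(0), g(1), … with moves {3, 4, 5}:
g(0) = mex{} = 0
g(1) = mex{} = 0
g(2) = mex{} = 0
g(3) = mex{0} = 1
g(4) = mex{0} = 1
g(5) = mex{0} = 1
g(6) = mex{0,1} = 2
So g(6) = 2.
For stack B, compute g(0), g(1), … with moves {3, 5}:
g(0) = mex{} = 0
g(1) = mex{} = 0
g(2) = mex{} = 0
g(3) = mex{0} = 1
g(4) = mex{0} = 1
g(5) = mex{0} = 1
g(6) = mex{0,1} = 2
So g(6) = 2.
The value of a disjunctive sum is the nim-sum of the parts.
Combined value = 2 XOR 2 = 0.

0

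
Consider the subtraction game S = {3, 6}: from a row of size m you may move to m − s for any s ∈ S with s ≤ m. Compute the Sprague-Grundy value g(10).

0

Build the Grundy sequence with g(k) = mex{g(k−s) : s ∈ {3, 6}, s ≤ k}:
k:     0  1  2  3  4  5  6  7  8  9 10
g(k):  0  0  0  1  1  1  2  2  2  0  0
So g(10) = 0.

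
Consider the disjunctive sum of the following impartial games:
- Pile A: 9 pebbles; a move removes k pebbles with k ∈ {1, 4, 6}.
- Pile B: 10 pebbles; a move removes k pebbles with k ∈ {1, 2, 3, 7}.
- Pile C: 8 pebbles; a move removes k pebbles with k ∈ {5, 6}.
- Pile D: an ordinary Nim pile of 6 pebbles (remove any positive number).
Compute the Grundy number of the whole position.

7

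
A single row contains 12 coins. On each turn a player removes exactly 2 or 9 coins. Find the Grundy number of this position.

Build the Grundy sequence with g(k) = mex{g(k−s) : s ∈ {2, 9}, s ≤ k}:
g(0) = mex{} = 0
g(1) = mex{} = 0
g(2) = mex{0} = 1
g(3) = mex{0} = 1
g(4) = mex{1} = 0
g(5) = mex{1} = 0
g(6) = mex{0} = 1
g(7) = mex{0} = 1
g(8) = mex{1} = 0
g(9) = mex{0,1} = 2
g(10) = mex{0} = 1
g(11) = mex{1,2} = 0
g(12) = mex{1} = 0
So g(12) = 0.

0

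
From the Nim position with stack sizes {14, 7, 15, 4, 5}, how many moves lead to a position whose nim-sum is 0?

5

Write each in binary and XOR column by column:
  1110  (14)
  0111  (7)
  1111  (15)
  0100  (4)
  0101  (5)
  ----
  0111  (7)
The overall nim-sum is X = 7. A stack of size p has a winning move iff p XOR X < p (reduce it to p XOR X).
  14: 14 XOR 7 = 9 < 14 — winning move (to 9).
  7: 7 XOR 7 = 0 < 7 — winning move (to 0).
  15: 15 XOR 7 = 8 < 15 — winning move (to 8).
  4: 4 XOR 7 = 3 < 4 — winning move (to 3).
  5: 5 XOR 7 = 2 < 5 — winning move (to 2).
That gives 5 winning moves.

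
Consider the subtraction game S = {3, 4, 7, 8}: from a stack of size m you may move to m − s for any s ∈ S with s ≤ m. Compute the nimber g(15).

Compute g(0), g(1), … for moves {3, 4, 7, 8}:
k:     0  1  2  3  4  5  6  7  8  9 10 11 12 13 14 15
g(k):  0  0  0  1  1  1  2  2  2  3  3  0  0  0  1  1
So g(15) = 1.

1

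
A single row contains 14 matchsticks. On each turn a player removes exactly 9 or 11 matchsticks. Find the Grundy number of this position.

Compute g(0), g(1), … for moves {9, 11}:
g(0) = mex{} = 0
g(1) = mex{} = 0
g(2) = mex{} = 0
g(3) = mex{} = 0
g(4) = mex{} = 0
g(5) = mex{} = 0
g(6) = mex{} = 0
g(7) = mex{} = 0
g(8) = mex{} = 0
g(9) = mex{0} = 1
g(10) = mex{0} = 1
g(11) = mex{0} = 1
g(12) = mex{0} = 1
g(13) = mex{0} = 1
g(14) = mex{0} = 1
So g(14) = 1.

1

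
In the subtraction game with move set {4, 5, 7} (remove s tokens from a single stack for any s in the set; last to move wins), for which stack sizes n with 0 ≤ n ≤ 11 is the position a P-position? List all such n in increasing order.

Build the Grundy sequence with g(k) = mex{g(k−s) : s ∈ {4, 5, 7}, s ≤ k}:
k:     0  1  2  3  4  5  6  7  8  9 10 11
g(k):  0  0  0  0  1  1  1  1  2  2  2  0
The P-positions (g = 0) in 0..11 are 0, 1, 2, 3, 11.

0, 1, 2, 3, 11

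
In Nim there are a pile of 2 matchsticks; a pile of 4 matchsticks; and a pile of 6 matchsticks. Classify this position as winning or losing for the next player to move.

Nim-sum: 2 XOR 4 XOR 6 = 0.
The nim-sum is 0, so this is a P-position: the player to move is in a losing position under optimal play.

Losing position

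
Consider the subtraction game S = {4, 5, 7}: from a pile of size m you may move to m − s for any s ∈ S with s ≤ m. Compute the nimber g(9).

2

Build the Grundy sequence with g(k) = mex{g(k−s) : s ∈ {4, 5, 7}, s ≤ k}:
k:     0  1  2  3  4  5  6  7  8  9
g(k):  0  0  0  0  1  1  1  1  2  2
So g(9) = 2.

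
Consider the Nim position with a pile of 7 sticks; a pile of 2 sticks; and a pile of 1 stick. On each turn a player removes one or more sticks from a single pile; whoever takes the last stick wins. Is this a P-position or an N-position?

Nim-sum: 7 ^ 2 ^ 1 = 4.
The nim-sum is 4 ≠ 0, so this is an N-position: the player to move can win.

N-position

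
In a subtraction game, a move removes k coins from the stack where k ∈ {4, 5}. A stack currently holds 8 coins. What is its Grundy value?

2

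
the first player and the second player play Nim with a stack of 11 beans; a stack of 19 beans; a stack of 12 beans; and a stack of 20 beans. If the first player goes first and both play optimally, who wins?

Nim-sum: 11 ^ 19 ^ 12 ^ 20 = 0.
The nim-sum is 0, so this is a P-position: the player to move is in a losing position under optimal play; the first player is about to move from it and so loses — the second player wins.

the second player wins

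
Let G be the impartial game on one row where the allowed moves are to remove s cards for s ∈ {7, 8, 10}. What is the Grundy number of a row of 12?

1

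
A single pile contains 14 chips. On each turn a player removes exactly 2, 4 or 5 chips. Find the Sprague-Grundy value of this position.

0

Compute g(0), g(1), … for moves {2, 4, 5}:
k:     0  1  2  3  4  5  6  7  8  9 10 11 12 13 14
g(k):  0  0  1  1  2  2  3  0  0  1  1  2  2  3  0
So g(14) = 0.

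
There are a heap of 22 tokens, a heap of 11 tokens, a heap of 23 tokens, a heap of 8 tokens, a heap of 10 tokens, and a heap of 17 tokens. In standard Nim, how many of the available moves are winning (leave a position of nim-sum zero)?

3

In binary:
  10110  (22)
  01011  (11)
  10111  (23)
  01000  (8)
  01010  (10)
  10001  (17)
  -----
  11001  (25)
The overall nim-sum is X = 25. A heap of size p has a winning move iff p XOR X < p (reduce it to p XOR X).
  22: 22 XOR 25 = 15 < 22 — winning move (to 15).
  11: 11 XOR 25 = 18 ≥ 11 — no move.
  23: 23 XOR 25 = 14 < 23 — winning move (to 14).
  8: 8 XOR 25 = 17 ≥ 8 — no move.
  10: 10 XOR 25 = 19 ≥ 10 — no move.
  17: 17 XOR 25 = 8 < 17 — winning move (to 8).
That gives 3 winning moves.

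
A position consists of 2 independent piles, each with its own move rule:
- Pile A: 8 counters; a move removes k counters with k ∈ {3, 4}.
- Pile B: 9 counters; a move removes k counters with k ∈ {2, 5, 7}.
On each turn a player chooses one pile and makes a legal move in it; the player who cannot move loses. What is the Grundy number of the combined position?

2

For pile A, compute g(0), g(1), … with moves {3, 4}:
g(0) = mex{} = 0
g(1) = mex{} = 0
g(2) = mex{} = 0
g(3) = mex{0} = 1
g(4) = mex{0} = 1
g(5) = mex{0} = 1
g(6) = mex{0,1} = 2
g(7) = mex{1} = 0
g(8) = mex{1} = 0
So g(8) = 0.
Build the Grundy sequence for pile B with g(k) = mex{g(k−s) : s ∈ {2, 5, 7}, s ≤ k}:
k:     0  1  2  3  4  5  6  7  8  9
g(k):  0  0  1  1  0  2  1  3  2  2
So g(9) = 2.
The value of a disjunctive sum is the nim-sum of the parts.
Combined value = 0 ⊕ 2 = 2.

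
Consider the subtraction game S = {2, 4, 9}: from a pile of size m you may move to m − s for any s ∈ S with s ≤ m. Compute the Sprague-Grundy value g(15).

Build the Grundy sequence with g(k) = mex{g(k−s) : s ∈ {2, 4, 9}, s ≤ k}:
k:     0  1  2  3  4  5  6  7  8  9 10 11 12 13 14 15
g(k):  0  0  1  1  2  2  0  0  1  1  2  2  0  0  1  1
So g(15) = 1.

1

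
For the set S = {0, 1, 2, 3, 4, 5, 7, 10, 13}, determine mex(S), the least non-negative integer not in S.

The values 0, 1, 2, 3, 4, 5 are all present; 6 is the first non-negative integer missing from the set.

6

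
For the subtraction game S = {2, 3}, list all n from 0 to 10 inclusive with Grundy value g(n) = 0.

0, 1, 5, 6, 10

Build the Grundy sequence with g(k) = mex{g(k−s) : s ∈ {2, 3}, s ≤ k}:
k:     0  1  2  3  4  5  6  7  8  9 10
g(k):  0  0  1  1  2  0  0  1  1  2  0
The P-positions (g = 0) in 0..10 are 0, 1, 5, 6, 10.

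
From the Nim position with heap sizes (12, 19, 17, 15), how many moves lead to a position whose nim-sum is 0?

In binary:
  01100  (12)
  10011  (19)
  10001  (17)
  01111  (15)
  -----
  00001  (1)
The overall nim-sum is X = 1. A heap of size p has a winning move iff p XOR X < p (reduce it to p XOR X).
  12: 12 XOR 1 = 13 ≥ 12 — no move.
  19: 19 XOR 1 = 18 < 19 — winning move (to 18).
  17: 17 XOR 1 = 16 < 17 — winning move (to 16).
  15: 15 XOR 1 = 14 < 15 — winning move (to 14).
That gives 3 winning moves.

3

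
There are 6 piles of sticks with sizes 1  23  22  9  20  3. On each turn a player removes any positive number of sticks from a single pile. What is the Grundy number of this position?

30

Bitwise XOR of the heap sizes:
  00001  (1)
  10111  (23)
  10110  (22)
  01001  (9)
  10100  (20)
  00011  (3)
  -----
  11110  (30)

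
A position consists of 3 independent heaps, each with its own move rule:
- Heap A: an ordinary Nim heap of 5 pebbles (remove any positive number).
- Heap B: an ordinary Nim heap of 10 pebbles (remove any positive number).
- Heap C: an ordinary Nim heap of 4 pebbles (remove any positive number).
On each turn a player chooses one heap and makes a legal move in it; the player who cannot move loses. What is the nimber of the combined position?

11

Heap A is a plain Nim heap of size 5, so its Grundy value is 5.
Heap B is a plain Nim heap of size 10, so its Grundy value is 10.
Heap C is a plain Nim heap of size 4, so its Grundy value is 4.
By the Sprague-Grundy theorem, the Grundy value of a sum of independent games is the XOR of the component values.
Combined value = 5 ⊕ 10 ⊕ 4 = 11.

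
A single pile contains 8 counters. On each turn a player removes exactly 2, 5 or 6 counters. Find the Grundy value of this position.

0

Build the Grundy sequence with g(k) = mex{g(k−s) : s ∈ {2, 5, 6}, s ≤ k}:
k:     0  1  2  3  4  5  6  7  8
g(k):  0  0  1  1  0  2  1  3  0
So g(8) = 0.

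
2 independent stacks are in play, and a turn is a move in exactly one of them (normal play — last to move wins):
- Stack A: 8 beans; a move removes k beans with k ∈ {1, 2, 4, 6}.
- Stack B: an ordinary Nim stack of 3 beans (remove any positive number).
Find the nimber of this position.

For stack A, compute g(0), g(1), … with moves {1, 2, 4, 6}:
k:     0  1  2  3  4  5  6  7  8
g(k):  0  1  2  0  1  2  3  4  0
So g(8) = 0.
Stack B is a plain Nim stack of size 3, so its Grundy value is 3.
By the Sprague-Grundy theorem, the Grundy value of a sum of independent games is the XOR of the component values.
Combined value = 0 ⊕ 3 = 3.

3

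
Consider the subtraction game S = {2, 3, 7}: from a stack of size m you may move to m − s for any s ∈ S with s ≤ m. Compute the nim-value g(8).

Grundy values for subtraction set {2, 3, 7}:
k:     0  1  2  3  4  5  6  7  8
g(k):  0  0  1  1  2  0  0  1  1
So g(8) = 1.

1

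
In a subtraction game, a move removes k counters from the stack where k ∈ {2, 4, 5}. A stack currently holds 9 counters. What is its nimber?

1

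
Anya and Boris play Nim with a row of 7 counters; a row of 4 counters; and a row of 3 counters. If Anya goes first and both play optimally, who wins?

Boris wins

Write each in binary and XOR column by column:
  111  (7)
  100  (4)
  011  (3)
  ---
  000  (0)
The nim-sum is 0, so this is a P-position: the player to move is in a losing position under optimal play; Anya is about to move from it and so loses — Boris wins.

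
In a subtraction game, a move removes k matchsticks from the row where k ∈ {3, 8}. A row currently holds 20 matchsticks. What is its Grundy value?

Grundy values for subtraction set {3, 8}:
k:     0  1  2  3  4  5  6  7  8  9 10 11 12 13 14 15 16 17 18 19 20
g(k):  0  0  0  1  1  1  0  0  2  1  1  0  0  0  1  1  1  0  0  2  1
So g(20) = 1.

1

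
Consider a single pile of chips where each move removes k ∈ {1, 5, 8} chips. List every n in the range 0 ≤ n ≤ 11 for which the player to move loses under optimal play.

0, 2, 4, 6

Grundy values for subtraction set {1, 5, 8}:
k:     0  1  2  3  4  5  6  7  8  9 10 11
g(k):  0  1  0  1  0  1  0  1  2  3  2  3
The P-positions (g = 0) in 0..11 are 0, 2, 4, 6.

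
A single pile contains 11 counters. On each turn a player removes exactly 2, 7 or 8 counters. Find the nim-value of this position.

3

Compute g(0), g(1), … for moves {2, 7, 8}:
g(0) = mex{} = 0
g(1) = mex{} = 0
g(2) = mex{0} = 1
g(3) = mex{0} = 1
g(4) = mex{1} = 0
g(5) = mex{1} = 0
g(6) = mex{0} = 1
g(7) = mex{0} = 1
g(8) = mex{0,1} = 2
g(9) = mex{0,1} = 2
g(10) = mex{1,2} = 0
g(11) = mex{0,1,2} = 3
So g(11) = 3.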